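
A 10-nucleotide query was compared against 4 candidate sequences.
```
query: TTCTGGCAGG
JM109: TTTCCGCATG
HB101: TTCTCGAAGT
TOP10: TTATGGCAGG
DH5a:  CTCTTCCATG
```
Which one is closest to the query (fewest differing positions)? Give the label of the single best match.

Hamming distances to query — JM109: 4; HB101: 3; TOP10: 1; DH5a: 4.
Smallest is TOP10 with 1 mismatch.

TOP10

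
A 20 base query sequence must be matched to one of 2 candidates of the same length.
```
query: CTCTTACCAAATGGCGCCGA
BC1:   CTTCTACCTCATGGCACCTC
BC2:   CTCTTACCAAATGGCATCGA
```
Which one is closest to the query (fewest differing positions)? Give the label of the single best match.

Hamming distances to query — BC1: 7; BC2: 2.
Smallest is BC2 with 2 mismatches.

BC2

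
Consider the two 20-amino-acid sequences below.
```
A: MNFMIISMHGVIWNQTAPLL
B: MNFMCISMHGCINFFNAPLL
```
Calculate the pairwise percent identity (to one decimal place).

Mismatches at positions 5, 11, 13, 14, 15, 16 (1-based): 6 of 20.
Identical positions: 14/20 = 70% → 70.0%.

70.0%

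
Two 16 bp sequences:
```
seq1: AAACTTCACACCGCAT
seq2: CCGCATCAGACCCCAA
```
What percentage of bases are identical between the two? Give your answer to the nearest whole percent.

56%

Mismatches at positions 1, 2, 3, 5, 9, 13, 16 (1-based): 7 of 16.
Identical positions: 9/16 = 56.25% → 56%.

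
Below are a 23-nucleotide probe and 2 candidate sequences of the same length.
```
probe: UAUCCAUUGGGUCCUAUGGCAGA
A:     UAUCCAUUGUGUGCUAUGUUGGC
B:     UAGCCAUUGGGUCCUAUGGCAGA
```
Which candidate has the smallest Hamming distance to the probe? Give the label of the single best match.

B

A differs at 6 positions; B differs at 1 position. The closest is B.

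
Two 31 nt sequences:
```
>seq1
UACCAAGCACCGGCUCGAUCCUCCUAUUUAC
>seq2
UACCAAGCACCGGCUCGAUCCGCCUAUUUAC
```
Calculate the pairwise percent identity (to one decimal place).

Mismatch at position 22 (1-based): 1 of 31.
Identical positions: 30/31 = 96.77% → 96.8%.

96.8%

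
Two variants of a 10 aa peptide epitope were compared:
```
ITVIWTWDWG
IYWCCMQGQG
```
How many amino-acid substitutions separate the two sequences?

8

Comparing position by position, 8 positions differ: 2 (T/Y), 3 (V/W), 4 (I/C), 5 (W/C), 6 (T/M), 7 (W/Q), 8 (D/G), 9 (W/Q).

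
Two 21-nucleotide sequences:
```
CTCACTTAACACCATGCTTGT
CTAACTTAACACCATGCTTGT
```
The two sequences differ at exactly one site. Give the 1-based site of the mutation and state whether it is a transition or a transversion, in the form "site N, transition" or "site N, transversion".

site 3, transversion

The sequences differ only at site 3: C→A (pyrimidine→purine), a transversion.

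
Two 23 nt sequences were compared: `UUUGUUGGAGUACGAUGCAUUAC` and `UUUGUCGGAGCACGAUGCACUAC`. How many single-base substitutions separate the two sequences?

The sequences differ at sites 6, 11, 20 (1-based) — 3 in total.

3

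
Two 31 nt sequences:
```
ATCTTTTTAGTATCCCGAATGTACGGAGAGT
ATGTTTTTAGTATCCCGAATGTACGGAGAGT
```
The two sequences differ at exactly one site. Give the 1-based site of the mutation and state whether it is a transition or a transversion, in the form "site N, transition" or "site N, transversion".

Site 3 changes C→G. C is a pyrimidine and G is a purine, so this is a transversion.

site 3, transversion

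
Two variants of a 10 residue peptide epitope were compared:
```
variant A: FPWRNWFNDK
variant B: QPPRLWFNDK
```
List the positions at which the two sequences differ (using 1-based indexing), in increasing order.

1, 3, 5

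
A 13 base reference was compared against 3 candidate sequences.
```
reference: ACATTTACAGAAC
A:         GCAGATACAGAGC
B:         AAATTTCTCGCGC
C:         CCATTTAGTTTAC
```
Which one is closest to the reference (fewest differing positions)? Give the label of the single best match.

A differs at 4 positions; B differs at 6 positions; C differs at 5 positions. The closest is A.

A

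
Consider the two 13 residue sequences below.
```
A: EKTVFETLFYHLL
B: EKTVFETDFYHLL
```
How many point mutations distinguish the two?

1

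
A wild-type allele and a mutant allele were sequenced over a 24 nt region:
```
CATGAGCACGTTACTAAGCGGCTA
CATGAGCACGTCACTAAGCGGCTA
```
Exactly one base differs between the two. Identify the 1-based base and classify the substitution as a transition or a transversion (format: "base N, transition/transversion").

base 12, transition

Base 12 changes T→C. T is a pyrimidine and C is a pyrimidine, so this is a transition.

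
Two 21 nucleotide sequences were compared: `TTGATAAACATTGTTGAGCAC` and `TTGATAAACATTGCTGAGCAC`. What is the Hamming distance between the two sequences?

1

Mismatches (1-based): base 14: T→C.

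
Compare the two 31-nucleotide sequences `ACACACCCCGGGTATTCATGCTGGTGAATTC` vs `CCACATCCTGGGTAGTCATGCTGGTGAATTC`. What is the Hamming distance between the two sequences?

4

Mismatches (1-based): position 1: A→C; position 6: C→T; position 9: C→T; position 15: T→G.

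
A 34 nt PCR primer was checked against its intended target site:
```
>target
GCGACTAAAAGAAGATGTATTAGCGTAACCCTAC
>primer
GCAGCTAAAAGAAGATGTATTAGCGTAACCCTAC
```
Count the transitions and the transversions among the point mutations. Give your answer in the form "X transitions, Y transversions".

Transitions (purine↔purine or pyrimidine↔pyrimidine): 3 G→A, 4 A→G.
Transversions (purine↔pyrimidine): none.

2 transitions, 0 transversions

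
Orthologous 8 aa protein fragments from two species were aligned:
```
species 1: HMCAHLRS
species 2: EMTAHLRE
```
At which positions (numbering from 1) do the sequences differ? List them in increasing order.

1, 3, 8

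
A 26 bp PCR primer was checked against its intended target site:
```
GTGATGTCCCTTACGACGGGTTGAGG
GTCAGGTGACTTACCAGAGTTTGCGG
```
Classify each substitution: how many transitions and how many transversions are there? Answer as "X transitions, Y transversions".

Transitions (purine↔purine or pyrimidine↔pyrimidine): 18 G→A.
Transversions (purine↔pyrimidine): 3 G→C, 5 T→G, 8 C→G, 9 C→A, 15 G→C, 17 C→G, 20 G→T, 24 A→C.

1 transition, 8 transversions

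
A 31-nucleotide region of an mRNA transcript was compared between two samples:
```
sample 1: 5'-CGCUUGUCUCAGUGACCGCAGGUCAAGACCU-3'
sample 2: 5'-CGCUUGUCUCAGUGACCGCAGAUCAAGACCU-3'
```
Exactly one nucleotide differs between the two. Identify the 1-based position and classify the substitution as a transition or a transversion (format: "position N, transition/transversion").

position 22, transition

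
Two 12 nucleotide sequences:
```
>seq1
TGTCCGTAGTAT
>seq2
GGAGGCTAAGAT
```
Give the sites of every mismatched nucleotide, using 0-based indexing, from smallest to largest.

Scanning 0-based: 0: T/G; 2: T/A; 3: C/G; 4: C/G; 5: G/C; 8: G/A; 9: T/G.

0, 2, 3, 4, 5, 8, 9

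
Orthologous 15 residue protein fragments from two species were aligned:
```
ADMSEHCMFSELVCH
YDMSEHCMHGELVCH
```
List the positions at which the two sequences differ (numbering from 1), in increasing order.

Differences at position 1 (A→Y), position 9 (F→H), position 10 (S→G).

1, 9, 10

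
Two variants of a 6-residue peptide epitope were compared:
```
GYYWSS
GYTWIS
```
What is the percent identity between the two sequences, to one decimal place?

Mismatches at positions 3, 5 (1-based): 2 of 6.
Identical positions: 4/6 = 66.67% → 66.7%.

66.7%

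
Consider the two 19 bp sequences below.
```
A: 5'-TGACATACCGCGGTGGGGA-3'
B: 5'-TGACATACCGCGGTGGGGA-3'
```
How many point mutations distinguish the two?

0

No positions differ; the sequences are identical.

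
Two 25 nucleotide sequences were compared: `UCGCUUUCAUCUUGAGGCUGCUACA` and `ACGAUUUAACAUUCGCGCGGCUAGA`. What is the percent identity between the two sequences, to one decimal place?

60.0%

10 positions differ (1, 4, 8, 10, 11, 14, 15, 16, 19, 24), so 15 of 25 match: 15/25 = 60%.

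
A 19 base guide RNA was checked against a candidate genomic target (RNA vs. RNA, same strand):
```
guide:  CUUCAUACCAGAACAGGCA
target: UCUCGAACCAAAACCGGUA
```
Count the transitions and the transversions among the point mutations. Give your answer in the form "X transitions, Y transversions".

Transitions (purine↔purine or pyrimidine↔pyrimidine): 1 C→U, 2 U→C, 5 A→G, 11 G→A, 18 C→U.
Transversions (purine↔pyrimidine): 6 U→A, 15 A→C.

5 transitions, 2 transversions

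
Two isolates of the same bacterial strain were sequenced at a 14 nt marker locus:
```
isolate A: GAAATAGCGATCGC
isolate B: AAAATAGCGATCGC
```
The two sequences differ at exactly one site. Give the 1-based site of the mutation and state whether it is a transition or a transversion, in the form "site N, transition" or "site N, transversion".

site 1, transition

Site 1 changes G→A. G is a purine and A is a purine, so this is a transition.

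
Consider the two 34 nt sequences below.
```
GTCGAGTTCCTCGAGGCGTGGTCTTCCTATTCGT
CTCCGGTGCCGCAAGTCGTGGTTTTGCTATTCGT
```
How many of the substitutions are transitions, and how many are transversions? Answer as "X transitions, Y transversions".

3 transitions, 6 transversions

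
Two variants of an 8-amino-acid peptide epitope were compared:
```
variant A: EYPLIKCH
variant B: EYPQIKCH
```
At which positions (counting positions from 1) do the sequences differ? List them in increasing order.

Differences at position 4 (L→Q).

4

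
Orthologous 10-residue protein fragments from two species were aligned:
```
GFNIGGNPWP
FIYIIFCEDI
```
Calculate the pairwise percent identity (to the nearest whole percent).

10%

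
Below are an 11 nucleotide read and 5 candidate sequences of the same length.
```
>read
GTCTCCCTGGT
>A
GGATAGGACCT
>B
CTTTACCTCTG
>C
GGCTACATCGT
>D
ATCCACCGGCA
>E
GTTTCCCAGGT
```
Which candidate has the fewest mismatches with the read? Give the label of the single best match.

E

A differs at 8 sites; B differs at 6 sites; C differs at 4 sites; D differs at 6 sites; E differs at 2 sites. The closest is E.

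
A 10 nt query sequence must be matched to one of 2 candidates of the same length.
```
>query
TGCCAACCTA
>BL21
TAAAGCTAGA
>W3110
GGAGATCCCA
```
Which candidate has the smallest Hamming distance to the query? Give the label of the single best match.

Hamming distances to query — BL21: 8; W3110: 5.
Smallest is W3110 with 5 mismatches.

W3110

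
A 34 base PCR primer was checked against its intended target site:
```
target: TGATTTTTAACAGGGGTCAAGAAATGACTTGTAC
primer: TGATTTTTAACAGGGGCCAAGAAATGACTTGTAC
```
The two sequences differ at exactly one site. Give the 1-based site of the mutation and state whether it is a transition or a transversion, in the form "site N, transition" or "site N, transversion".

The sequences differ only at site 17: T→C (pyrimidine→pyrimidine), a transition.

site 17, transition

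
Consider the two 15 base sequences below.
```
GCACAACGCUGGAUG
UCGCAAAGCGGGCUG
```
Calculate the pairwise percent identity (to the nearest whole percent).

67%

5 positions differ (1, 3, 7, 10, 13), so 10 of 15 match: 10/15 = 66.67%.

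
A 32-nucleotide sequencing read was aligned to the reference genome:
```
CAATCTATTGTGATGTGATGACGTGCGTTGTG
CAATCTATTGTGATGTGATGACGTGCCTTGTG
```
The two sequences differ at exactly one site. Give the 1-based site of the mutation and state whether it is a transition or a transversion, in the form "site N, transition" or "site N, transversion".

Site 27 changes G→C. G is a purine and C is a pyrimidine, so this is a transversion.

site 27, transversion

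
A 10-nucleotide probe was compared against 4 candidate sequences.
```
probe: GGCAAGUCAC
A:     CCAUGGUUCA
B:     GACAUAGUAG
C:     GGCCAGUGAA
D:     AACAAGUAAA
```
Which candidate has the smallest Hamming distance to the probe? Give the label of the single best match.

A differs at 8 positions; B differs at 6 positions; C differs at 3 positions; D differs at 4 positions. The closest is C.

C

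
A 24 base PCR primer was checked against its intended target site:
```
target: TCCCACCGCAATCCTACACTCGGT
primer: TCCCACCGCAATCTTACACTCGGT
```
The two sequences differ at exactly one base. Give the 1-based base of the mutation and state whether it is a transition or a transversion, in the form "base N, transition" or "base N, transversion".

base 14, transition

Base 14 changes C→T. C is a pyrimidine and T is a pyrimidine, so this is a transition.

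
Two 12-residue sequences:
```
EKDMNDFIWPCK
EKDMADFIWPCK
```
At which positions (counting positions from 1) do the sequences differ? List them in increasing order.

Differences at position 5 (N→A).

5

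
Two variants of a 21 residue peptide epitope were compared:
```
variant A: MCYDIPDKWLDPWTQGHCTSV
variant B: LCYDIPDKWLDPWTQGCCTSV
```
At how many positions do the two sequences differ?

2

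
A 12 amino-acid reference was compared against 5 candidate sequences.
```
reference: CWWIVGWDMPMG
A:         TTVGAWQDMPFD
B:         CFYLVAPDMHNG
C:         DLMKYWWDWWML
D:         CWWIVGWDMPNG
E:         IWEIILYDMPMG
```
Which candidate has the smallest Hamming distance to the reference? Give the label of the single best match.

A differs at 9 positions; B differs at 7 positions; C differs at 9 positions; D differs at 1 position; E differs at 5 positions. The closest is D.

D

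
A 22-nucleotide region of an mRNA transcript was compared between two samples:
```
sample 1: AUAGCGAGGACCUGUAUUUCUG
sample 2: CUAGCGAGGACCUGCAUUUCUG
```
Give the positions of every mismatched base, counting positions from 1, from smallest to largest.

1, 15

Scanning 1-based: 1: A/C; 15: U/C.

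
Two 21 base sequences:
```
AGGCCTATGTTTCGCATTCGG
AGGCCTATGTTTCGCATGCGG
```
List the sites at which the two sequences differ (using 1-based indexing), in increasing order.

Differences at site 18 (T→G).

18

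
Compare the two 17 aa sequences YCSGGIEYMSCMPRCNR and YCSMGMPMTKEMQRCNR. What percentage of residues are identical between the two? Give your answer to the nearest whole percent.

53%

Mismatches at positions 4, 6, 7, 8, 9, 10, 11, 13 (1-based): 8 of 17.
Identical positions: 9/17 = 52.94% → 53%.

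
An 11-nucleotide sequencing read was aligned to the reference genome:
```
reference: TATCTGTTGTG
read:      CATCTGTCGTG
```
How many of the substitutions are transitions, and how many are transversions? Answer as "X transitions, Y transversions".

Transitions (purine↔purine or pyrimidine↔pyrimidine): 1 T→C, 8 T→C.
Transversions (purine↔pyrimidine): none.

2 transitions, 0 transversions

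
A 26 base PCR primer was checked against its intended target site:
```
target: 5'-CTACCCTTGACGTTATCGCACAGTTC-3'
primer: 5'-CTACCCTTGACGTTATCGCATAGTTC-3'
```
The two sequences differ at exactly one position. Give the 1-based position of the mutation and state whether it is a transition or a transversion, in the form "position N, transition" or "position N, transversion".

Position 21 changes C→T. C is a pyrimidine and T is a pyrimidine, so this is a transition.

position 21, transition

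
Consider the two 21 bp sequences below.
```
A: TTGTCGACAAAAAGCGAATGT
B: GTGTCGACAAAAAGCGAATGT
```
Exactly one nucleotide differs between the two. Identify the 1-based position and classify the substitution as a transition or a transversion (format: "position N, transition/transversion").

The sequences differ only at position 1: T→G (pyrimidine→purine), a transversion.

position 1, transversion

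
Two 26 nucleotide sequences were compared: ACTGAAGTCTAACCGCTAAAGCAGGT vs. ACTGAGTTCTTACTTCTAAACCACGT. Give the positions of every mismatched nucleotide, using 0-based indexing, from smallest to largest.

Scanning 0-based: 5: A/G; 6: G/T; 10: A/T; 13: C/T; 14: G/T; 20: G/C; 23: G/C.

5, 6, 10, 13, 14, 20, 23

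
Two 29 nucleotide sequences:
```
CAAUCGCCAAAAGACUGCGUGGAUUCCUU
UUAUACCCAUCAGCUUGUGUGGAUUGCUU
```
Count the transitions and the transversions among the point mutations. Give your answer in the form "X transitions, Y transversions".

Mismatches (1-based):
position 1: C→U (pyrimidine→pyrimidine, transition)
position 2: A→U (purine→pyrimidine, transversion)
position 5: C→A (pyrimidine→purine, transversion)
position 6: G→C (purine→pyrimidine, transversion)
position 10: A→U (purine→pyrimidine, transversion)
position 11: A→C (purine→pyrimidine, transversion)
position 14: A→C (purine→pyrimidine, transversion)
position 15: C→U (pyrimidine→pyrimidine, transition)
position 18: C→U (pyrimidine→pyrimidine, transition)
position 26: C→G (pyrimidine→purine, transversion)

3 transitions, 7 transversions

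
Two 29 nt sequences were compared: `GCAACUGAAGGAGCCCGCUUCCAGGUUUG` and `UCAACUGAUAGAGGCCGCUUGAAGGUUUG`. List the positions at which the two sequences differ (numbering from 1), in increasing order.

1, 9, 10, 14, 21, 22

Scanning 1-based: 1: G/U; 9: A/U; 10: G/A; 14: C/G; 21: C/G; 22: C/A.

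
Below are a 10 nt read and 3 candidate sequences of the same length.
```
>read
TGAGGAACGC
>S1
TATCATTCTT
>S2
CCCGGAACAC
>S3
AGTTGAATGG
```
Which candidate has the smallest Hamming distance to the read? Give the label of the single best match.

S1 differs at 8 positions; S2 differs at 4 positions; S3 differs at 5 positions. The closest is S2.

S2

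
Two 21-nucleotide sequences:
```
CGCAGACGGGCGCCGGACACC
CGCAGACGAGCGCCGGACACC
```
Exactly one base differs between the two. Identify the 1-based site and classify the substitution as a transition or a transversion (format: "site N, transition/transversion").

site 9, transition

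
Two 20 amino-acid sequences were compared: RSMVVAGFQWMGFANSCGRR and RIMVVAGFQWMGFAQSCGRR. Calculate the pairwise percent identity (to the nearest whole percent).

90%

Mismatches at positions 2, 15 (1-based): 2 of 20.
Identical positions: 18/20 = 90% → 90%.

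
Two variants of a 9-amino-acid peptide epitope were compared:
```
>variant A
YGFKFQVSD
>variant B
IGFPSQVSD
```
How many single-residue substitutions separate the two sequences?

3

The sequences differ at residues 1, 4, 5 (1-based) — 3 in total.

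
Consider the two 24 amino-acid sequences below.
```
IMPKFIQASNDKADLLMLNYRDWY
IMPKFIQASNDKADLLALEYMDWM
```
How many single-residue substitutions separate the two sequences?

4

Mismatches (1-based): position 17: M→A; position 19: N→E; position 21: R→M; position 24: Y→M.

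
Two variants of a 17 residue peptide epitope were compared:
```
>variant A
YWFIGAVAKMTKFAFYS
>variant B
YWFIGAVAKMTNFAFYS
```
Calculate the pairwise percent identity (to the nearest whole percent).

94%

1 position differs (12), so 16 of 17 match: 16/17 = 94.12%.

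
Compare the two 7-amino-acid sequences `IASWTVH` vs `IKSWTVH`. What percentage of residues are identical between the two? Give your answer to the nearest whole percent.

1 position differs (2), so 6 of 7 match: 6/7 = 85.71%.

86%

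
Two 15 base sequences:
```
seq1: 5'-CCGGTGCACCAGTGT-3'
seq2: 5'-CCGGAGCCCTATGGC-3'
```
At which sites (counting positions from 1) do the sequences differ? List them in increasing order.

5, 8, 10, 12, 13, 15

Scanning 1-based: 5: T/A; 8: A/C; 10: C/T; 12: G/T; 13: T/G; 15: T/C.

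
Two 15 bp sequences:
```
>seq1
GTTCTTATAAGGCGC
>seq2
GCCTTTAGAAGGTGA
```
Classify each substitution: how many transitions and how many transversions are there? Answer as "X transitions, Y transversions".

4 transitions, 2 transversions

Mismatches (1-based):
base 2: T→C (pyrimidine→pyrimidine, transition)
base 3: T→C (pyrimidine→pyrimidine, transition)
base 4: C→T (pyrimidine→pyrimidine, transition)
base 8: T→G (pyrimidine→purine, transversion)
base 13: C→T (pyrimidine→pyrimidine, transition)
base 15: C→A (pyrimidine→purine, transversion)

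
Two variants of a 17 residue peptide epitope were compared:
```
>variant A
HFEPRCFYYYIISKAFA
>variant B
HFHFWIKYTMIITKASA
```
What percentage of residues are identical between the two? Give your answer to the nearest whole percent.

47%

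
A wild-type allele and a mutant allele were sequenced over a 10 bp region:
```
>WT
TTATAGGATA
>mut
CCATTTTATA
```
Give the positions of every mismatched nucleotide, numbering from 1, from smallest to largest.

1, 2, 5, 6, 7

Scanning 1-based: 1: T/C; 2: T/C; 5: A/T; 6: G/T; 7: G/T.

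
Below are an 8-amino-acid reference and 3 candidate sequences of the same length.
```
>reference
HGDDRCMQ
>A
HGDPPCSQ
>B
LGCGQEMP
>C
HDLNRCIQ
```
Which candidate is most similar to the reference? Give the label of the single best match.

A

Hamming distances to reference — A: 3; B: 6; C: 4.
Smallest is A with 3 mismatches.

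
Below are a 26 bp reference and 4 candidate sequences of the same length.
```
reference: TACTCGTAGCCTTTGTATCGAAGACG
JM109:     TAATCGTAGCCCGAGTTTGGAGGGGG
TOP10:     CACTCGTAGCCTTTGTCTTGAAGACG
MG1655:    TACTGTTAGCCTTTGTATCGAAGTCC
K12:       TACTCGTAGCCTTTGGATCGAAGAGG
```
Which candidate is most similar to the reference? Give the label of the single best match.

K12

JM109 differs at 9 sites; TOP10 differs at 3 sites; MG1655 differs at 4 sites; K12 differs at 2 sites. The closest is K12.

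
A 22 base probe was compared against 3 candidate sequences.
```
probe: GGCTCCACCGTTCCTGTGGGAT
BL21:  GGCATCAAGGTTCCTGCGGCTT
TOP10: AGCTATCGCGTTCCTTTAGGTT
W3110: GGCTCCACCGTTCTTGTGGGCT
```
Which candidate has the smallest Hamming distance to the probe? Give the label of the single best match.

Hamming distances to probe — BL21: 7; TOP10: 8; W3110: 2.
Smallest is W3110 with 2 mismatches.

W3110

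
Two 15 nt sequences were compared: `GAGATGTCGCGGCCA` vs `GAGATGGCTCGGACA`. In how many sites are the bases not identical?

Comparing position by position, 3 sites differ: 7 (T/G), 9 (G/T), 13 (C/A).

3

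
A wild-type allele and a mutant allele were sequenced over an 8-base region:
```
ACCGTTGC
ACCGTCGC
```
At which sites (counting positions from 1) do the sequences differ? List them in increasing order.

Differences at site 6 (T→C).

6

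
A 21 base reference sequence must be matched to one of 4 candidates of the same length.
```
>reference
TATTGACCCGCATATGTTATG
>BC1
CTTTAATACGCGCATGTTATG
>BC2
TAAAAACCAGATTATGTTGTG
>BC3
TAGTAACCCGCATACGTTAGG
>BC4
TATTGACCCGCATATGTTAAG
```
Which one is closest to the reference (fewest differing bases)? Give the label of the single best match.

Hamming distances to reference — BC1: 7; BC2: 7; BC3: 4; BC4: 1.
Smallest is BC4 with 1 mismatch.

BC4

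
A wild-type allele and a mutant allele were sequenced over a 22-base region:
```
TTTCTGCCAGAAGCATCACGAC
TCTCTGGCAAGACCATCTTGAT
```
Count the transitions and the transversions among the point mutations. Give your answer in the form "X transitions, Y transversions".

Transitions (purine↔purine or pyrimidine↔pyrimidine): 2 T→C, 10 G→A, 11 A→G, 19 C→T, 22 C→T.
Transversions (purine↔pyrimidine): 7 C→G, 13 G→C, 18 A→T.

5 transitions, 3 transversions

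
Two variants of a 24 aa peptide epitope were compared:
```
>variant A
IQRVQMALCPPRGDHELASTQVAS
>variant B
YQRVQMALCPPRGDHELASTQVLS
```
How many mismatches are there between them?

2

The sequences differ at positions 1, 23 (1-based) — 2 in total.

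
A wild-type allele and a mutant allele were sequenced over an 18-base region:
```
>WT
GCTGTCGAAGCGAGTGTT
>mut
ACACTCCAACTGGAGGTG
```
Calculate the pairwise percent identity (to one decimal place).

10 positions differ (1, 3, 4, 7, 10, 11, 13, 14, 15, 18), so 8 of 18 match: 8/18 = 44.44%.

44.4%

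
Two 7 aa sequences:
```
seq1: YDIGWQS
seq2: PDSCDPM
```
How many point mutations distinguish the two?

The sequences differ at positions 1, 3, 4, 5, 6, 7 (1-based) — 6 in total.

6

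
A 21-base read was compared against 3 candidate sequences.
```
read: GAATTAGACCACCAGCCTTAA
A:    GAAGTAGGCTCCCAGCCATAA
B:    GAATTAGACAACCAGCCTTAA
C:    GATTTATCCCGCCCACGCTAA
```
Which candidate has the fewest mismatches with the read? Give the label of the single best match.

A differs at 5 positions; B differs at 1 position; C differs at 8 positions. The closest is B.

B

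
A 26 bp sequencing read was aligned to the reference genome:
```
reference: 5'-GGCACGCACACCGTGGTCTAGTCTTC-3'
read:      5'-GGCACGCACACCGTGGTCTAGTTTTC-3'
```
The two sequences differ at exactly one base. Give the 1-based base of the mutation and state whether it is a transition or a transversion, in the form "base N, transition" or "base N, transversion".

base 23, transition

Base 23 changes C→T. C is a pyrimidine and T is a pyrimidine, so this is a transition.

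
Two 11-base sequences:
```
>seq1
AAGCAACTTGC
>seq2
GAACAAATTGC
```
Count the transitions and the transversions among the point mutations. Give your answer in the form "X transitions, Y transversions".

Mismatches (1-based):
position 1: A→G (purine→purine, transition)
position 3: G→A (purine→purine, transition)
position 7: C→A (pyrimidine→purine, transversion)

2 transitions, 1 transversion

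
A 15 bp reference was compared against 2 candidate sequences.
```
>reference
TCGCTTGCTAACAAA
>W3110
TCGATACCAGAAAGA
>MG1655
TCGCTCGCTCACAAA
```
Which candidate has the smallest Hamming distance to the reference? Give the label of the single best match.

Hamming distances to reference — W3110: 7; MG1655: 2.
Smallest is MG1655 with 2 mismatches.

MG1655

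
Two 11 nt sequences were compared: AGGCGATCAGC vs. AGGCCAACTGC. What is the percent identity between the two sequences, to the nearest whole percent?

73%

Mismatches at positions 5, 7, 9 (1-based): 3 of 11.
Identical positions: 8/11 = 72.73% → 73%.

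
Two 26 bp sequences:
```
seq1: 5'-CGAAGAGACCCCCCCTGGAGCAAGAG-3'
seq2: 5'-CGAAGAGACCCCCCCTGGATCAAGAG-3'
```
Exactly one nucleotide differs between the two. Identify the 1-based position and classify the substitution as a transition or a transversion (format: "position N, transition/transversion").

position 20, transversion

Position 20 changes G→T. G is a purine and T is a pyrimidine, so this is a transversion.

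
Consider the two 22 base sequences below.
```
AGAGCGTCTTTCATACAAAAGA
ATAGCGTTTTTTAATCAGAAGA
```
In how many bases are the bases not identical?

The sequences differ at bases 2, 8, 12, 14, 15, 18 (1-based) — 6 in total.

6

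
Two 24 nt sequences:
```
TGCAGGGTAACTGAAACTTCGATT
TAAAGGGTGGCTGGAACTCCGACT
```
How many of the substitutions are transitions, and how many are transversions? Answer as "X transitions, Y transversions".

Mismatches (1-based):
base 2: G→A (purine→purine, transition)
base 3: C→A (pyrimidine→purine, transversion)
base 9: A→G (purine→purine, transition)
base 10: A→G (purine→purine, transition)
base 14: A→G (purine→purine, transition)
base 19: T→C (pyrimidine→pyrimidine, transition)
base 23: T→C (pyrimidine→pyrimidine, transition)

6 transitions, 1 transversion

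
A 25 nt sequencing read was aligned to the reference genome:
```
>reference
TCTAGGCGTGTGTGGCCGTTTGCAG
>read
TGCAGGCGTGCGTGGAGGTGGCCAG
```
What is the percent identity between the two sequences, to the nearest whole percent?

68%

Mismatches at positions 2, 3, 11, 16, 17, 20, 21, 22 (1-based): 8 of 25.
Identical positions: 17/25 = 68% → 68%.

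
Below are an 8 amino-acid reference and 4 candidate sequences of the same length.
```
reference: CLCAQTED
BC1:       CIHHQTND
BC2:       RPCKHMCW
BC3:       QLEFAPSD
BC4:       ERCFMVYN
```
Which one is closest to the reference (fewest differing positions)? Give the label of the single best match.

BC1

Hamming distances to reference — BC1: 4; BC2: 7; BC3: 6; BC4: 7.
Smallest is BC1 with 4 mismatches.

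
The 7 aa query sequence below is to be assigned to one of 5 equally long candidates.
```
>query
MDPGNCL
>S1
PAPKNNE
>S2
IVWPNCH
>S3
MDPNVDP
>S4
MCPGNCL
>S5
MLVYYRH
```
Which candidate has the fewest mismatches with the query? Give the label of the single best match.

S4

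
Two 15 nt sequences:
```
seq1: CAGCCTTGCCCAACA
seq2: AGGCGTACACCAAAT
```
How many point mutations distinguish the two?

The sequences differ at bases 1, 2, 5, 7, 8, 9, 14, 15 (1-based) — 8 in total.

8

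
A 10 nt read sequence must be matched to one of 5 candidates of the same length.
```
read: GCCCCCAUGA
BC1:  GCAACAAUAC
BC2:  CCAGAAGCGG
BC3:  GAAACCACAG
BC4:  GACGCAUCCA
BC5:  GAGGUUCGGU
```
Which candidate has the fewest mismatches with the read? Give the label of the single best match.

Hamming distances to read — BC1: 5; BC2: 8; BC3: 6; BC4: 6; BC5: 8.
Smallest is BC1 with 5 mismatches.

BC1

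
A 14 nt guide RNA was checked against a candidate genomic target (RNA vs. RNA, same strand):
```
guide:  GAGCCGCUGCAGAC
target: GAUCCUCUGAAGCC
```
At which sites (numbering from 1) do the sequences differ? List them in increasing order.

Differences at site 3 (G→U), site 6 (G→U), site 10 (C→A), site 13 (A→C).

3, 6, 10, 13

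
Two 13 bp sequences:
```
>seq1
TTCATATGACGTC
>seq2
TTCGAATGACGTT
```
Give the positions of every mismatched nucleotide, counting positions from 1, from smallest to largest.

4, 5, 13

Differences at position 4 (A→G), position 5 (T→A), position 13 (C→T).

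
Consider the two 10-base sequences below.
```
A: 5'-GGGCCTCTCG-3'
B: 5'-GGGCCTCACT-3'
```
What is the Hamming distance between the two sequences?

Comparing position by position, 2 bases differ: 8 (T/A), 10 (G/T).

2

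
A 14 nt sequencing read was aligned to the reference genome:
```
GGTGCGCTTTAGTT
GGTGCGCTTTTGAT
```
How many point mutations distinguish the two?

Comparing position by position, 2 sites differ: 11 (A/T), 13 (T/A).

2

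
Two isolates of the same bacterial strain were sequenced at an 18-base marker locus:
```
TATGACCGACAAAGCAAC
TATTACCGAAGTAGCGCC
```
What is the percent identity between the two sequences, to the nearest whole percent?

Mismatches at positions 4, 10, 11, 12, 16, 17 (1-based): 6 of 18.
Identical positions: 12/18 = 66.67% → 67%.

67%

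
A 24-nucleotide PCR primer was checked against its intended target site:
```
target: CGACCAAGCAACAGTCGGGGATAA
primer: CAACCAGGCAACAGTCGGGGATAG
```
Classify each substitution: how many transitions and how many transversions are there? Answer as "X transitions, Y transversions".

Transitions (purine↔purine or pyrimidine↔pyrimidine): 2 G→A, 7 A→G, 24 A→G.
Transversions (purine↔pyrimidine): none.

3 transitions, 0 transversions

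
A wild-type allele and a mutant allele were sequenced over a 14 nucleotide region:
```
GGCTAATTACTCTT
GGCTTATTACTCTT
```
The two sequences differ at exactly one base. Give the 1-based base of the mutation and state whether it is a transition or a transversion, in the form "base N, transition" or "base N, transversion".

The sequences differ only at base 5: A→T (purine→pyrimidine), a transversion.

base 5, transversion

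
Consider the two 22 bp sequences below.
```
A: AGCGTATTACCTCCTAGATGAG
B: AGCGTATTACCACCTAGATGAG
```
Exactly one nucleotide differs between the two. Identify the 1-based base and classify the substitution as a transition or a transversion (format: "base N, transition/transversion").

base 12, transversion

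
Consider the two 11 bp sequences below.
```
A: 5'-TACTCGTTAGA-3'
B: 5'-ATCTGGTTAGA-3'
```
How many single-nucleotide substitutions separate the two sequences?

3

The sequences differ at bases 1, 2, 5 (1-based) — 3 in total.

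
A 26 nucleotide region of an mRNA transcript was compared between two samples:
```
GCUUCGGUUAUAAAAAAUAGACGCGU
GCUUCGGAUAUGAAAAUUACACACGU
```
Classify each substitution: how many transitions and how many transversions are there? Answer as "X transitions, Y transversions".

2 transitions, 3 transversions

Mismatches (1-based):
position 8: U→A (pyrimidine→purine, transversion)
position 12: A→G (purine→purine, transition)
position 17: A→U (purine→pyrimidine, transversion)
position 20: G→C (purine→pyrimidine, transversion)
position 23: G→A (purine→purine, transition)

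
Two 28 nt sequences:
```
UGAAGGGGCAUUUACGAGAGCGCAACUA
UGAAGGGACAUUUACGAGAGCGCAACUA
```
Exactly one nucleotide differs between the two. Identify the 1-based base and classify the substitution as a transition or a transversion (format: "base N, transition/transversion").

The sequences differ only at base 8: G→A (purine→purine), a transition.

base 8, transition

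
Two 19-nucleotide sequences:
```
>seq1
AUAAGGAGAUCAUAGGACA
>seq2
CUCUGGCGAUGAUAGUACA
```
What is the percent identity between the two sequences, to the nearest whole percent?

6 positions differ (1, 3, 4, 7, 11, 16), so 13 of 19 match: 13/19 = 68.42%.

68%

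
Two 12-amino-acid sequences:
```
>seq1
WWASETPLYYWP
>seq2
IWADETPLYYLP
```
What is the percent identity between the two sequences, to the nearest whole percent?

3 positions differ (1, 4, 11), so 9 of 12 match: 9/12 = 75%.

75%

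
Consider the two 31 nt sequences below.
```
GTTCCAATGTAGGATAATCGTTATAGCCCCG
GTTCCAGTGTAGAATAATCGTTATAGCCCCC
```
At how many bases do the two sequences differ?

Comparing position by position, 3 bases differ: 7 (A/G), 13 (G/A), 31 (G/C).

3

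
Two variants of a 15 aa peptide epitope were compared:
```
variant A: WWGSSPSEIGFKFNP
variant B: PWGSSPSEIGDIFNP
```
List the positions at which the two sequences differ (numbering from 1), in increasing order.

Differences at position 1 (W→P), position 11 (F→D), position 12 (K→I).

1, 11, 12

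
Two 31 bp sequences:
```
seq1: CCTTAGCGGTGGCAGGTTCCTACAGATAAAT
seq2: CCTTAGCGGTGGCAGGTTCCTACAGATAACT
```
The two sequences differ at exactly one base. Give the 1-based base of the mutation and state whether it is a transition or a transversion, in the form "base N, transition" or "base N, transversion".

Base 30 changes A→C. A is a purine and C is a pyrimidine, so this is a transversion.

base 30, transversion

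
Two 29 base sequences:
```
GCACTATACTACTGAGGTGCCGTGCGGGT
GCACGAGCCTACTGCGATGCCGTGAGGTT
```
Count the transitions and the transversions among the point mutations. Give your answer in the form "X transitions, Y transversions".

1 transition, 6 transversions

Transitions (purine↔purine or pyrimidine↔pyrimidine): 17 G→A.
Transversions (purine↔pyrimidine): 5 T→G, 7 T→G, 8 A→C, 15 A→C, 25 C→A, 28 G→T.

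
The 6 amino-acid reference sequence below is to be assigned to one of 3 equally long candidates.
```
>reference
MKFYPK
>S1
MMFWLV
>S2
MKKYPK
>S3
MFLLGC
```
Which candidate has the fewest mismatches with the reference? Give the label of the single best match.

S2

Hamming distances to reference — S1: 4; S2: 1; S3: 5.
Smallest is S2 with 1 mismatch.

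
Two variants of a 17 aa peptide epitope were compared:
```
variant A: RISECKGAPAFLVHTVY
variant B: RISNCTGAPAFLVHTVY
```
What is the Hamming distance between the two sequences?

Comparing position by position, 2 residues differ: 4 (E/N), 6 (K/T).

2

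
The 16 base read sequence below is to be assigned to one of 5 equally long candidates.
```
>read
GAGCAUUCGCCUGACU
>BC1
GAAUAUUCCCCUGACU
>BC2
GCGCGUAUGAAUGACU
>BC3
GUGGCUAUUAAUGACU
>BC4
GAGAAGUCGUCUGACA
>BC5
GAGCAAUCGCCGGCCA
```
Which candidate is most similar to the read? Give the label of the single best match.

BC1

Hamming distances to read — BC1: 3; BC2: 6; BC3: 8; BC4: 4; BC5: 4.
Smallest is BC1 with 3 mismatches.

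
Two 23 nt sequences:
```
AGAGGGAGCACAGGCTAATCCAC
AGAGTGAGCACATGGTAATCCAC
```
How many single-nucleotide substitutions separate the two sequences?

Mismatches (1-based): position 5: G→T; position 13: G→T; position 15: C→G.

3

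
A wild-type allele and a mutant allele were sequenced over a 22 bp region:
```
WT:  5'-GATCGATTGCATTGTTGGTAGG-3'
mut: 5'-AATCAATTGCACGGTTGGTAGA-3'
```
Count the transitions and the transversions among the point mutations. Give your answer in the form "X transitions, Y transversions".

4 transitions, 1 transversion

Transitions (purine↔purine or pyrimidine↔pyrimidine): 1 G→A, 5 G→A, 12 T→C, 22 G→A.
Transversions (purine↔pyrimidine): 13 T→G.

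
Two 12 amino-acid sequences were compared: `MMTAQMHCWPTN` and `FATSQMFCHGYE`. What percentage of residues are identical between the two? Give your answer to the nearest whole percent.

33%

8 positions differ (1, 2, 4, 7, 9, 10, 11, 12), so 4 of 12 match: 4/12 = 33.33%.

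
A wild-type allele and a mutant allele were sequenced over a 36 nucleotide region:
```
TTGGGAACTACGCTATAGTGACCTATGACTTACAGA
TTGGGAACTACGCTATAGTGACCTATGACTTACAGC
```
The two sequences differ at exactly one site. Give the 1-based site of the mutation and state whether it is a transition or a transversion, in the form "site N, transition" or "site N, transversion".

site 36, transversion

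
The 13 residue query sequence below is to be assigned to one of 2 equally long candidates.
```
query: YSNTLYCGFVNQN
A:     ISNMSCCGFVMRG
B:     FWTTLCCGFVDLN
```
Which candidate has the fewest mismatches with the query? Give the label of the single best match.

Hamming distances to query — A: 7; B: 6.
Smallest is B with 6 mismatches.

B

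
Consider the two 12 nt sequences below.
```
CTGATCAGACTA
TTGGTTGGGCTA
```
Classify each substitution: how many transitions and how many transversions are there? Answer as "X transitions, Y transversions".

Transitions (purine↔purine or pyrimidine↔pyrimidine): 1 C→T, 4 A→G, 6 C→T, 7 A→G, 9 A→G.
Transversions (purine↔pyrimidine): none.

5 transitions, 0 transversions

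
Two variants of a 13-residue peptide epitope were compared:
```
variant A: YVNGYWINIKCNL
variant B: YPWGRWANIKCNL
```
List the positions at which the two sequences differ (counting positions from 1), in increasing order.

2, 3, 5, 7

Scanning 1-based: 2: V/P; 3: N/W; 5: Y/R; 7: I/A.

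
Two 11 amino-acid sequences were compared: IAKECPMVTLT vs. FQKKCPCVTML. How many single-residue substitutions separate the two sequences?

6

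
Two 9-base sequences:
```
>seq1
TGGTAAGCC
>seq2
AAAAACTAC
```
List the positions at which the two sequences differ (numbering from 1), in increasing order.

Scanning 1-based: 1: T/A; 2: G/A; 3: G/A; 4: T/A; 6: A/C; 7: G/T; 8: C/A.

1, 2, 3, 4, 6, 7, 8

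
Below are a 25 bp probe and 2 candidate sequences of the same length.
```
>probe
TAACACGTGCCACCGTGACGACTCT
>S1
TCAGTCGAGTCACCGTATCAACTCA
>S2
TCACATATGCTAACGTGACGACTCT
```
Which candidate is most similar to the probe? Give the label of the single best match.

S1 differs at 9 positions; S2 differs at 5 positions. The closest is S2.

S2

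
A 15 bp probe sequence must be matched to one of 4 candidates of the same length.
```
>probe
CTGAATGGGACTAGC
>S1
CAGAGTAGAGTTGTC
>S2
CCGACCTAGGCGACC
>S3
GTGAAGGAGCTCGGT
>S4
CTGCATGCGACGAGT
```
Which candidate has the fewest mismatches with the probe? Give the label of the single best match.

S1 differs at 8 bases; S2 differs at 8 bases; S3 differs at 8 bases; S4 differs at 4 bases. The closest is S4.

S4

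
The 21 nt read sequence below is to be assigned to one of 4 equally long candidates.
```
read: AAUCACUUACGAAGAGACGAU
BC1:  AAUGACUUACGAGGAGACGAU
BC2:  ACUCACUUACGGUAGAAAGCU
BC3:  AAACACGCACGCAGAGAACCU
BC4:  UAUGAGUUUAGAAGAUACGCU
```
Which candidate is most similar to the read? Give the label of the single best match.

BC1

Hamming distances to read — BC1: 2; BC2: 8; BC3: 7; BC4: 7.
Smallest is BC1 with 2 mismatches.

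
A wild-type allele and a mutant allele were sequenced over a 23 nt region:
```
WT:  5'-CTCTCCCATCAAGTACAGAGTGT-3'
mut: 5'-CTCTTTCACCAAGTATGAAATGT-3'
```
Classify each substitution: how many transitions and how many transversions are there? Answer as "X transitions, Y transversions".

Mismatches (1-based):
site 5: C→T (pyrimidine→pyrimidine, transition)
site 6: C→T (pyrimidine→pyrimidine, transition)
site 9: T→C (pyrimidine→pyrimidine, transition)
site 16: C→T (pyrimidine→pyrimidine, transition)
site 17: A→G (purine→purine, transition)
site 18: G→A (purine→purine, transition)
site 20: G→A (purine→purine, transition)

7 transitions, 0 transversions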